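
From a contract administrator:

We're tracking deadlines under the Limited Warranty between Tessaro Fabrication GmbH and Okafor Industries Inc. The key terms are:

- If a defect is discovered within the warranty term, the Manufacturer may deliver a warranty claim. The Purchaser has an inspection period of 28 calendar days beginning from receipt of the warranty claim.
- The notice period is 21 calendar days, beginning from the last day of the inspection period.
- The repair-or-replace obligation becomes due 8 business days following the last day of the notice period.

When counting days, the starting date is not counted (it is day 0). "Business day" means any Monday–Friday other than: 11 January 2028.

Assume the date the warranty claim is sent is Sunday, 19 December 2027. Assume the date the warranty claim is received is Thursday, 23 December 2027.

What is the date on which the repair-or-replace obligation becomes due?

22 February 2028

The last day of the inspection period: 23 December 2027 + 28 days = 20 January 2028.
Adding 21 calendar days to 20 January 2028 gives 10 February 2028, which is the last day of the notice period.
From Thursday, 10 February 2028, 8 business days (Feb 11, Feb 14, Feb 15, Feb 16, Feb 17, Feb 18, Feb 21, Feb 22, skipping weekends) brings us to Tuesday, 22 February 2028, which is the date on which the repair-or-replace obligation becomes due.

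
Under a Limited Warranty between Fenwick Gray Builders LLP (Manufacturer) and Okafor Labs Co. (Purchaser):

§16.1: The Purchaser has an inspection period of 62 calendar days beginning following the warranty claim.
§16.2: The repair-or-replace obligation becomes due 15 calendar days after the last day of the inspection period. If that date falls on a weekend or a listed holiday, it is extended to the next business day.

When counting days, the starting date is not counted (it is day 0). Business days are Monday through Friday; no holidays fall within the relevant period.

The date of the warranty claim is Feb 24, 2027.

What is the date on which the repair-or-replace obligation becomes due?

May 12, 2027

The last day of the inspection period: 62 calendar days after Feb 24, 2027 is Apr 27, 2027.
The date on which the repair-or-replace obligation becomes due: 15 calendar days after Apr 27, 2027 is May 12, 2027. May 12, 2027 is a Wednesday, so no roll-forward applies.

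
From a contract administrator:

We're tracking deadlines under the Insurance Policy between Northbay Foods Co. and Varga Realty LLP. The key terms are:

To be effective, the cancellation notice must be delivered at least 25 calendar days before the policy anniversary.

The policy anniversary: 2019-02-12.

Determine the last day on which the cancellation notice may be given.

2019-02-12 minus 25 days is 2019-01-18.

2019-01-18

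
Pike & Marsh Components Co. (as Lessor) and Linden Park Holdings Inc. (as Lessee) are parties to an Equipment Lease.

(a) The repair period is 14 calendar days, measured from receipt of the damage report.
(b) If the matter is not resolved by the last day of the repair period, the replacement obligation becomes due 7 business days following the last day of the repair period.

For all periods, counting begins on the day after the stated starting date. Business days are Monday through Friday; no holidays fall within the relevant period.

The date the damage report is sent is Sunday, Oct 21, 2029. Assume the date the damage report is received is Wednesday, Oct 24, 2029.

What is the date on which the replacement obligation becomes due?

The last day of the repair period: 14 calendar days after Oct 24, 2029 is Nov 7, 2029.
From Wednesday, Nov 7, 2029, 7 business days (Nov 8, Nov 9, Nov 12, Nov 13, Nov 14, Nov 15, Nov 16, skipping weekends) brings us to Friday, Nov 16, 2029, which is the date on which the replacement obligation becomes due.

Nov 16, 2029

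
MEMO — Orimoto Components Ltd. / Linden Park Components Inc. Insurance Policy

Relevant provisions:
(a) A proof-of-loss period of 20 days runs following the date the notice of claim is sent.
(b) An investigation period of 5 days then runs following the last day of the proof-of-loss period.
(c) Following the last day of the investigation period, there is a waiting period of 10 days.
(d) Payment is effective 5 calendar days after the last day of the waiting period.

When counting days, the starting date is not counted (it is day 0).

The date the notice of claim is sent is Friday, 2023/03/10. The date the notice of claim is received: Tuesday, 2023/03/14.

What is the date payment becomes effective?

2023/04/19

The last day of the proof-of-loss period: 20 calendar days after 2023/03/10 is 2023/03/30.
The last day of the investigation period: 2023/03/30 + 5 days = 2023/04/04.
The last day of the waiting period: 10 calendar days after 2023/04/04 is 2023/04/14.
The date payment becomes effective: 2023/04/14 + 5 days = 2023/04/19.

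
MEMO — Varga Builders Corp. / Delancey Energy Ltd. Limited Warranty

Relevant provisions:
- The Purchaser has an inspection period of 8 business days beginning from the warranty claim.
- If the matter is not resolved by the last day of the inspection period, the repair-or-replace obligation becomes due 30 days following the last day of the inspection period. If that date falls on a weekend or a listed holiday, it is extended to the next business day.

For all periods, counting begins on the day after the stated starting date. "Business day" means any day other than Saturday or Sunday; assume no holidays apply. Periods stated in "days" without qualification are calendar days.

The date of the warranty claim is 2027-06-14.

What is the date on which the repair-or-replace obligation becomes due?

The last day of the inspection period: counting 8 business days from Monday, 2027-06-14 (Jun 15, Jun 16, Jun 17, Jun 18, Jun 21, Jun 22, Jun 23, Jun 24, skipping weekends) reaches Thursday, 2027-06-24.
The date on which the repair-or-replace obligation becomes due: 30 calendar days after 2027-06-24 is 2027-07-24. That falls on a Saturday, so it rolls to the next business day, Monday, 2027-07-26.

2027-07-26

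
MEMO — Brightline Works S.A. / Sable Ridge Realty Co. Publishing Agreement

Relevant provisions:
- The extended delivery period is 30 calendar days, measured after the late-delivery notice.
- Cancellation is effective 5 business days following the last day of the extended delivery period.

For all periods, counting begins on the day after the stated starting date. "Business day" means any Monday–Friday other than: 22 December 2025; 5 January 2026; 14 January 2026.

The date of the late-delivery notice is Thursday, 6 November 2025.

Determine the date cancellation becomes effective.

The last day of the extended delivery period: 30 calendar days after 6 November 2025 is 6 December 2025.
From Saturday, 6 December 2025, 5 business days (Dec 8, Dec 9, Dec 10, Dec 11, Dec 12, skipping weekends) brings us to Friday, 12 December 2025, which is the date cancellation becomes effective.

12 December 2025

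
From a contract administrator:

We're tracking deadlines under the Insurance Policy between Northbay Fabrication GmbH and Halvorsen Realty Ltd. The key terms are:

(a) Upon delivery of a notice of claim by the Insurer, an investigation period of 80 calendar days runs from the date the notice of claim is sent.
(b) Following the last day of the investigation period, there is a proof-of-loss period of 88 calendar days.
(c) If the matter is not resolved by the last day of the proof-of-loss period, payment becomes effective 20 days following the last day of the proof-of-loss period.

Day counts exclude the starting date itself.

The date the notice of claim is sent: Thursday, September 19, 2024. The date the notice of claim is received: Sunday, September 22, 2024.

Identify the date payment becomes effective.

March 26, 2025

The last day of the investigation period: September 19, 2024 + 80 days = December 8, 2024.
Adding 88 calendar days to December 8, 2024 gives March 6, 2025, which is the last day of the proof-of-loss period.
The date payment becomes effective: 20 calendar days after March 6, 2025 is March 26, 2025.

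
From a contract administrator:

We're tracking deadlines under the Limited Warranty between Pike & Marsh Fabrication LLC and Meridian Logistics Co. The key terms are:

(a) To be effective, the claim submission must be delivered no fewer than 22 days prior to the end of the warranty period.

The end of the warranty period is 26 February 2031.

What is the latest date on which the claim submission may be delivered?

4 February 2031

Counting back 22 calendar days from 26 February 2031 gives 4 February 2031.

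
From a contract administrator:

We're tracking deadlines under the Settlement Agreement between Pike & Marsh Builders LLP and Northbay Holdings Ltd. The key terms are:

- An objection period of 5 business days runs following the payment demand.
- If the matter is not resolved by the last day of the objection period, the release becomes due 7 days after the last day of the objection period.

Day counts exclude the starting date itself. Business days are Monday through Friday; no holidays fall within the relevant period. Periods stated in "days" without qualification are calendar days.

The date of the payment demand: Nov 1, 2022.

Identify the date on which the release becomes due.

From Tuesday, Nov 1, 2022, 5 business days (Nov 2, Nov 3, Nov 4, Nov 7, Nov 8, skipping weekends) brings us to Tuesday, Nov 8, 2022, which is the last day of the objection period.
Adding 7 calendar days to Nov 8, 2022 gives Nov 15, 2022, which is the date on which the release becomes due.

Nov 15, 2022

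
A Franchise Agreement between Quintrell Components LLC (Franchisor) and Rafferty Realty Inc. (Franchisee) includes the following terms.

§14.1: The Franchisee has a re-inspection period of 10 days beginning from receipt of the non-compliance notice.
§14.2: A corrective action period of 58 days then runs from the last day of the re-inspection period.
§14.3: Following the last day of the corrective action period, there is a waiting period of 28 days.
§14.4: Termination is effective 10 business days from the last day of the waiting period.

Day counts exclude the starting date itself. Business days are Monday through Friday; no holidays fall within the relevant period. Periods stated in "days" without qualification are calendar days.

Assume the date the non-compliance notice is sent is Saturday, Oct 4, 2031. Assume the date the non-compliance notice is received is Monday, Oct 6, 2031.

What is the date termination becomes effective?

Jan 23, 2032

Adding 10 calendar days to Oct 6, 2031 gives Oct 16, 2031, which is the last day of the re-inspection period.
The last day of the corrective action period: 58 calendar days after Oct 16, 2031 is Dec 13, 2031.
Adding 28 calendar days to Dec 13, 2031 gives Jan 10, 2032, which is the last day of the waiting period.
From Saturday, Jan 10, 2032, 10 business days (Jan 12, Jan 13, Jan 14, Jan 15, Jan 16, Jan 19, Jan 20, Jan 21, Jan 22, Jan 23, skipping weekends) brings us to Friday, Jan 23, 2032, which is the date termination becomes effective.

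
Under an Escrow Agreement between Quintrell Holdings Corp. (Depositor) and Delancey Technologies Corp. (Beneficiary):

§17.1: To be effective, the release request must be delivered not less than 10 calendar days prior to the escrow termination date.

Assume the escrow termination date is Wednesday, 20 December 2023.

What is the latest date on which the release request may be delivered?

10 December 2023

Counting back 10 calendar days from 20 December 2023 gives 10 December 2023.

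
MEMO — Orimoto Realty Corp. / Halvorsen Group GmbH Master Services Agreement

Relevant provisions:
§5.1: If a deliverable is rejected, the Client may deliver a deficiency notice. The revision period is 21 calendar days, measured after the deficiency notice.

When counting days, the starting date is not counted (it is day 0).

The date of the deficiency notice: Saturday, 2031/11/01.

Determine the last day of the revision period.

The last day of the revision period: 2031/11/01 + 21 days = 2031/11/22.

2031/11/22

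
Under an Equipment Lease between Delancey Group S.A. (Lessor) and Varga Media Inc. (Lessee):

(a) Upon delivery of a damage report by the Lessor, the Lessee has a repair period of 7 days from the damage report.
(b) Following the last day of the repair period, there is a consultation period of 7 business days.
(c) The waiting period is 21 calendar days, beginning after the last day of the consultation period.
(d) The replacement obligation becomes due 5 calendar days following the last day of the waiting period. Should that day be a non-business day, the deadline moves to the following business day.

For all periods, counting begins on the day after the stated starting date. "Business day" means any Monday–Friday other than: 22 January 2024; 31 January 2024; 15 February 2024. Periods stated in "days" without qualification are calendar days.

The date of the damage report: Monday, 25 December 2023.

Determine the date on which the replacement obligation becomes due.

5 February 2024

The last day of the repair period: 7 calendar days after 25 December 2023 is 1 January 2024.
The last day of the consultation period: 7 business days after Monday, 1 January 2024, skipping weekends — Jan 2, Jan 3, Jan 4, Jan 5, Jan 8, Jan 9, Jan 10 — lands on Wednesday, 10 January 2024.
The last day of the waiting period: 21 calendar days after 10 January 2024 is 31 January 2024.
The date on which the replacement obligation becomes due: 31 January 2024 + 5 days = 5 February 2024. 5 February 2024 is a Monday and is not a listed holiday, so no roll-forward applies.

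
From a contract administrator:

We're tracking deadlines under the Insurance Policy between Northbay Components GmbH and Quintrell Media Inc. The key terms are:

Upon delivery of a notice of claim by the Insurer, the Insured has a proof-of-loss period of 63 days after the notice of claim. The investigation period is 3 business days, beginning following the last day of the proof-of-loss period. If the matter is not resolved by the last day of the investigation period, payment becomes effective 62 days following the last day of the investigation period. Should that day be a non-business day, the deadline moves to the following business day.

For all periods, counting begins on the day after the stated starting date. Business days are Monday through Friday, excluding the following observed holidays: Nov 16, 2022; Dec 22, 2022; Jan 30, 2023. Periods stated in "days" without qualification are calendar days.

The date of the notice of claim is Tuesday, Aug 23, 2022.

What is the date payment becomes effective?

Dec 29, 2022

Adding 63 calendar days to Aug 23, 2022 gives Oct 25, 2022, which is the last day of the proof-of-loss period.
From Tuesday, Oct 25, 2022, 3 business days (Oct 26, Oct 27, Oct 28, skipping weekends) brings us to Friday, Oct 28, 2022, which is the last day of the investigation period.
The date payment becomes effective: Oct 28, 2022 + 62 days = Dec 29, 2022. Dec 29, 2022 is a Thursday and is not a listed holiday, so no roll-forward applies.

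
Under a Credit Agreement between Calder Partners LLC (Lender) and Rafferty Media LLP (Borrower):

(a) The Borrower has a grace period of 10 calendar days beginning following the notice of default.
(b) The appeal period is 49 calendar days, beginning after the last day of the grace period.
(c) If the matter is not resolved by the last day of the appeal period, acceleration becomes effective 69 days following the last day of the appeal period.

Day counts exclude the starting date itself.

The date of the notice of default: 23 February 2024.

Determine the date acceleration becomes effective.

30 June 2024

The last day of the grace period: 23 February 2024 + 10 days = 4 March 2024.
The last day of the appeal period: 4 March 2024 + 49 days = 22 April 2024.
The date acceleration becomes effective: 22 April 2024 + 69 days = 30 June 2024.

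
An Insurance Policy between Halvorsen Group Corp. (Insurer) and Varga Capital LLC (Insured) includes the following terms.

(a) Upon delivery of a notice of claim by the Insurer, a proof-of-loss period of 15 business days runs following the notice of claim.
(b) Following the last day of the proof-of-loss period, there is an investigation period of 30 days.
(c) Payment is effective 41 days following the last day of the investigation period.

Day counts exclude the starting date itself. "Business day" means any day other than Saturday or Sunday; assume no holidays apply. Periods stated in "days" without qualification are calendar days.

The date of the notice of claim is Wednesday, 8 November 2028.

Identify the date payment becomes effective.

8 February 2029

The last day of the proof-of-loss period: 15 business days after Wednesday, 8 November 2028, skipping weekends — Nov 9, Nov 10, Nov 13, Nov 14, …, Nov 27, Nov 28, Nov 29 — lands on Wednesday, 29 November 2028.
Adding 30 calendar days to 29 November 2028 gives 29 December 2028, which is the last day of the investigation period.
The date payment becomes effective: 29 December 2028 + 41 days = 8 February 2029.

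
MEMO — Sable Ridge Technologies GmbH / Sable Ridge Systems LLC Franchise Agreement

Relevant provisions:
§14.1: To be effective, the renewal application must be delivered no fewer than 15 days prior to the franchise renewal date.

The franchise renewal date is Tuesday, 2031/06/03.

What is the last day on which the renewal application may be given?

Counting back 15 calendar days from 2031/06/03 gives 2031/05/19.

2031/05/19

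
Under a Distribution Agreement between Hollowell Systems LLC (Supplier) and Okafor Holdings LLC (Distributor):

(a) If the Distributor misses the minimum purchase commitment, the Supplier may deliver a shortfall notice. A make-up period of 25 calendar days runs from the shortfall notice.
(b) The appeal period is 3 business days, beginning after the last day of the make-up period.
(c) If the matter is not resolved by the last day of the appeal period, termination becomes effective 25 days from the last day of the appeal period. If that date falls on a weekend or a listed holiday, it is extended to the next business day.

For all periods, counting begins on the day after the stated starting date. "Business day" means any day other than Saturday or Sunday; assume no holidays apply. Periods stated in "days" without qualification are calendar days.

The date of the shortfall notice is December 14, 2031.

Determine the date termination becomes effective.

The last day of the make-up period: 25 calendar days after December 14, 2031 is January 8, 2032.
The last day of the appeal period: counting 3 business days from Thursday, January 8, 2032 (Jan 9, Jan 12, Jan 13, skipping weekends) reaches Tuesday, January 13, 2032.
Adding 25 calendar days to January 13, 2032 gives February 7, 2032, which is the date termination becomes effective. That falls on a Saturday, so it rolls to the next business day, Monday, February 9, 2032.

February 9, 2032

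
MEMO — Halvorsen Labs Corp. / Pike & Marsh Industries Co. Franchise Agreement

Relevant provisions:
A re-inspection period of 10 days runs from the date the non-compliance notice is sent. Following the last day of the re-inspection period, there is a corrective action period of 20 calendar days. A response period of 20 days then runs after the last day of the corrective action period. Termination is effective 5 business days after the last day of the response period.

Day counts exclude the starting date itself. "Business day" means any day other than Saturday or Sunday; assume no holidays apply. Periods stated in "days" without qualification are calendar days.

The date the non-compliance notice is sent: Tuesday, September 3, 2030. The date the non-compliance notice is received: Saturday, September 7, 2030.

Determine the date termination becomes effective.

The last day of the re-inspection period: September 3, 2030 + 10 days = September 13, 2030.
The last day of the corrective action period: September 13, 2030 + 20 days = October 3, 2030.
The last day of the response period: October 3, 2030 + 20 days = October 23, 2030.
The date termination becomes effective: 5 business days after Wednesday, October 23, 2030, skipping weekends — Oct 24, Oct 25, Oct 28, Oct 29, Oct 30 — lands on Wednesday, October 30, 2030.

October 30, 2030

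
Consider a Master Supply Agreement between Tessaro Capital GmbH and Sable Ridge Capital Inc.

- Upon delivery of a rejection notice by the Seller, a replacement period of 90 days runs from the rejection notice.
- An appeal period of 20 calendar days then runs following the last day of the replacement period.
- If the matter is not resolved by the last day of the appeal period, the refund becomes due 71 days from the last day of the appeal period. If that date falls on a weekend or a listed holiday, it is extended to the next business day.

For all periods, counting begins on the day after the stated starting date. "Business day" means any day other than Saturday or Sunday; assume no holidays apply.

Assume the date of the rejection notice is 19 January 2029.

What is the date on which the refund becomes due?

Adding 90 calendar days to 19 January 2029 gives 19 April 2029, which is the last day of the replacement period.
The last day of the appeal period: 20 calendar days after 19 April 2029 is 9 May 2029.
Adding 71 calendar days to 9 May 2029 gives 19 July 2029, which is the date on which the refund becomes due. 19 July 2029 is a Thursday, so no roll-forward applies.

19 July 2029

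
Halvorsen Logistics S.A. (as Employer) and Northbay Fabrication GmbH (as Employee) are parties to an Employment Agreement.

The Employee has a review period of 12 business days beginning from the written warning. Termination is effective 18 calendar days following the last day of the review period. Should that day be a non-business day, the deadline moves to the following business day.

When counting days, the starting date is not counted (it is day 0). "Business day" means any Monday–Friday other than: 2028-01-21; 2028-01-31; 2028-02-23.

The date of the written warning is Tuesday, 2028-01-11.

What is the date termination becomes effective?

2028-02-15

The last day of the review period: 12 business days after Tuesday, 2028-01-11, skipping weekends and the listed holiday on Jan 21 — Jan 12, Jan 13, Jan 14, Jan 17, …, Jan 26, Jan 27, Jan 28 — lands on Friday, 2028-01-28.
The date termination becomes effective: 18 calendar days after 2028-01-28 is 2028-02-15. 2028-02-15 is a Tuesday and is not a listed holiday, so no roll-forward applies.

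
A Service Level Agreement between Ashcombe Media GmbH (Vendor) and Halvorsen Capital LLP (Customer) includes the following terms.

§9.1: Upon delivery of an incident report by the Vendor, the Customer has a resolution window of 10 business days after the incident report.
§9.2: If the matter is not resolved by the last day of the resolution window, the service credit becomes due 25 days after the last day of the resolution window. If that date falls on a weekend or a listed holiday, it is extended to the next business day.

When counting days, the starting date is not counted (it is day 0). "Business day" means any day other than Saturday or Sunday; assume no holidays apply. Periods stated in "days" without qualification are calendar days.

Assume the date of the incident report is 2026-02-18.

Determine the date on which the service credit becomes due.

From Wednesday, 2026-02-18, 10 business days (Feb 19, Feb 20, Feb 23, Feb 24, Feb 25, Feb 26, Feb 27, Mar 2, Mar 3, Mar 4, skipping weekends) brings us to Wednesday, 2026-03-04, which is the last day of the resolution window.
The date on which the service credit becomes due: 2026-03-04 + 25 days = 2026-03-29. That falls on a Sunday, so it rolls to the next business day, Monday, 2026-03-30.

2026-03-30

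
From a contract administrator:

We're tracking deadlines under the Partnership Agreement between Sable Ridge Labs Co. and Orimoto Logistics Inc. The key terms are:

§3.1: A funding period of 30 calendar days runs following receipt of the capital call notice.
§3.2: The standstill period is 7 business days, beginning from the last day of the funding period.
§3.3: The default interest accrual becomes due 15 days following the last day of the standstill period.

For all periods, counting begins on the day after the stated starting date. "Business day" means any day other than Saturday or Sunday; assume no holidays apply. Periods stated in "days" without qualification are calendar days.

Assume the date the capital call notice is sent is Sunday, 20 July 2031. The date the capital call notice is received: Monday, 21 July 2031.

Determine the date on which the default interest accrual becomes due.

Adding 30 calendar days to 21 July 2031 gives 20 August 2031, which is the last day of the funding period.
The last day of the standstill period: 7 business days after Wednesday, 20 August 2031, skipping weekends — Aug 21, Aug 22, Aug 25, Aug 26, Aug 27, Aug 28, Aug 29 — lands on Friday, 29 August 2031.
The date on which the default interest accrual becomes due: 29 August 2031 + 15 days = 13 September 2031.

13 September 2031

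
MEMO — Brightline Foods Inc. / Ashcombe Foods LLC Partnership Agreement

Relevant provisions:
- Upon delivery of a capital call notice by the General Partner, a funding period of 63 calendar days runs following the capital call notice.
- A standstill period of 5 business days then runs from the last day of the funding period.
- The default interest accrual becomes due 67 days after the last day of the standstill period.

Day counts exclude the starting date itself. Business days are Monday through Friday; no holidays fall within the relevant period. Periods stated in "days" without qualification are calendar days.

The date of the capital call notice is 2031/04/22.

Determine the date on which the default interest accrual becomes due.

The last day of the funding period: 63 calendar days after 2031/04/22 is 2031/06/24.
From Tuesday, 2031/06/24, 5 business days (Jun 25, Jun 26, Jun 27, Jun 30, Jul 1, skipping weekends) brings us to Tuesday, 2031/07/01, which is the last day of the standstill period.
Adding 67 calendar days to 2031/07/01 gives 2031/09/06, which is the date on which the default interest accrual becomes due.

2031/09/06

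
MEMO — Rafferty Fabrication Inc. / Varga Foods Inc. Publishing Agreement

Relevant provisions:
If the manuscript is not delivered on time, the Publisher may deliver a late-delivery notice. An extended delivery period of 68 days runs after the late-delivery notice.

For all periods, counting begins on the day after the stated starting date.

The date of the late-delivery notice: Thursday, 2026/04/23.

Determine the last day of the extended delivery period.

The last day of the extended delivery period: 2026/04/23 + 68 days = 2026/06/30.

2026/06/30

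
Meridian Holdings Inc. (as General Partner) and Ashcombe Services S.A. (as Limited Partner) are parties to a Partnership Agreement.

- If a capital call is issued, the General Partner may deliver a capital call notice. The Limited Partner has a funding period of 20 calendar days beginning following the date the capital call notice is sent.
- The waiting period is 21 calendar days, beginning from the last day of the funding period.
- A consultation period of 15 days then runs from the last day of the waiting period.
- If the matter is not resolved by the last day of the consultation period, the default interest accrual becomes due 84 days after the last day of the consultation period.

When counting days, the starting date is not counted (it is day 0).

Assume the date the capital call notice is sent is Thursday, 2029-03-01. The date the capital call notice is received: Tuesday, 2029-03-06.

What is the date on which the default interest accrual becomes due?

2029-07-19

The last day of the funding period: 2029-03-01 + 20 days = 2029-03-21.
Adding 21 calendar days to 2029-03-21 gives 2029-04-11, which is the last day of the waiting period.
The last day of the consultation period: 15 calendar days after 2029-04-11 is 2029-04-26.
The date on which the default interest accrual becomes due: 2029-04-26 + 84 days = 2029-07-19.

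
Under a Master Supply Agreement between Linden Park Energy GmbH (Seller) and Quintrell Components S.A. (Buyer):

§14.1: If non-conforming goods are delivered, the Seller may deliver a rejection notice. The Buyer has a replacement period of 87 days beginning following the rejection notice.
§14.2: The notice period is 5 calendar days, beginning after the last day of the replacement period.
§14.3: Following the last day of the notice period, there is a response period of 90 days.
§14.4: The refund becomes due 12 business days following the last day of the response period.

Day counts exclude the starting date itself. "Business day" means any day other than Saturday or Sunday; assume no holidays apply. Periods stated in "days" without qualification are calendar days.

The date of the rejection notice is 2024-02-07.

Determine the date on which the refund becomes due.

Adding 87 calendar days to 2024-02-07 gives 2024-05-04, which is the last day of the replacement period.
Adding 5 calendar days to 2024-05-04 gives 2024-05-09, which is the last day of the notice period.
The last day of the response period: 90 calendar days after 2024-05-09 is 2024-08-07.
From Wednesday, 2024-08-07, 12 business days (Aug 8, Aug 9, Aug 12, Aug 13, …, Aug 21, Aug 22, Aug 23, skipping weekends) brings us to Friday, 2024-08-23, which is the date on which the refund becomes due.

2024-08-23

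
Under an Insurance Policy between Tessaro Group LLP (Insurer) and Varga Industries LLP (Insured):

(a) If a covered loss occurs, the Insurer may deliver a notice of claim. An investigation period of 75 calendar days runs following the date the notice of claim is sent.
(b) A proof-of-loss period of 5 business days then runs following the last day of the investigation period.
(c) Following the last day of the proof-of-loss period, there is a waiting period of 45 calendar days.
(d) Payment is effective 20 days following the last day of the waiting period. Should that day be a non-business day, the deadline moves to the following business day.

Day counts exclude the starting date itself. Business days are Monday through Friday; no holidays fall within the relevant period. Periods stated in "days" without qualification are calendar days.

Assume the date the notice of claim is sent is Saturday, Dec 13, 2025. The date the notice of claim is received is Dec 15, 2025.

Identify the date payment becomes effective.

May 11, 2026

The last day of the investigation period: Dec 13, 2025 + 75 days = Feb 26, 2026.
The last day of the proof-of-loss period: counting 5 business days from Thursday, Feb 26, 2026 (Feb 27, Mar 2, Mar 3, Mar 4, Mar 5, skipping weekends) reaches Thursday, Mar 5, 2026.
The last day of the waiting period: Mar 5, 2026 + 45 days = Apr 19, 2026.
Adding 20 calendar days to Apr 19, 2026 gives May 9, 2026, which is the date payment becomes effective. That falls on a Saturday, so it rolls to the next business day, Monday, May 11, 2026.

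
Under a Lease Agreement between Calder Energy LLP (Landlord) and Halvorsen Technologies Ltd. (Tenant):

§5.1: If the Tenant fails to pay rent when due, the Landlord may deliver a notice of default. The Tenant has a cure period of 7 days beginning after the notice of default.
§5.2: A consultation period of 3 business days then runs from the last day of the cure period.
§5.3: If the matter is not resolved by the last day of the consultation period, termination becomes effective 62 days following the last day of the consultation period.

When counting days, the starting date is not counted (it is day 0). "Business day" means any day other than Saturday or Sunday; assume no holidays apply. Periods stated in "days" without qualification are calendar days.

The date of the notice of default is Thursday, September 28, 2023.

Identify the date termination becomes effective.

Adding 7 calendar days to September 28, 2023 gives October 5, 2023, which is the last day of the cure period.
The last day of the consultation period: 3 business days after Thursday, October 5, 2023, skipping weekends — Oct 6, Oct 9, Oct 10 — lands on Tuesday, October 10, 2023.
The date termination becomes effective: October 10, 2023 + 62 days = December 11, 2023.

December 11, 2023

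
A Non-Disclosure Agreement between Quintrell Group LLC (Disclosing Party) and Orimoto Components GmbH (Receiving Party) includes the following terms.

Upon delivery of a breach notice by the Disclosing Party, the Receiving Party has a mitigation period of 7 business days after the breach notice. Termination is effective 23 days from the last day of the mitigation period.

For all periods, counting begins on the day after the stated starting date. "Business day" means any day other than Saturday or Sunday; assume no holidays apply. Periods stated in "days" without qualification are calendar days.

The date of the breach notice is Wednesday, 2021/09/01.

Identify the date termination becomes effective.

2021/10/03

From Wednesday, 2021/09/01, 7 business days (Sep 2, Sep 3, Sep 6, Sep 7, Sep 8, Sep 9, Sep 10, skipping weekends) brings us to Friday, 2021/09/10, which is the last day of the mitigation period.
The date termination becomes effective: 2021/09/10 + 23 days = 2021/10/03.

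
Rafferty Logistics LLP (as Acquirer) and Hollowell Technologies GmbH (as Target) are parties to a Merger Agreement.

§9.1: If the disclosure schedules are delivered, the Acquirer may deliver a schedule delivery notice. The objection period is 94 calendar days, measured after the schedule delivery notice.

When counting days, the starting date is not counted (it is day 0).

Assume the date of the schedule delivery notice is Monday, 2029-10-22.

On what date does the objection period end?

2030-01-24

The last day of the objection period: 94 calendar days after 2029-10-22 is 2030-01-24.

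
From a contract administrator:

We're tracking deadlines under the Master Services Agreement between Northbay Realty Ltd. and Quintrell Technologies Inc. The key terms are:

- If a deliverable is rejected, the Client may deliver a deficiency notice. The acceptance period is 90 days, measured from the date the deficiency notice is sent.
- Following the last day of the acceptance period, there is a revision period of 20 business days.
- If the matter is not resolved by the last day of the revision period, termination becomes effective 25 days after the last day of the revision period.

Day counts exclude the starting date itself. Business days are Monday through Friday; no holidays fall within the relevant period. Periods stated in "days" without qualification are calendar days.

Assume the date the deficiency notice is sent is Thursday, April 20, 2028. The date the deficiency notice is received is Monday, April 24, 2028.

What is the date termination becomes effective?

The last day of the acceptance period: April 20, 2028 + 90 days = July 19, 2028.
The last day of the revision period: 20 business days after Wednesday, July 19, 2028, skipping weekends — Jul 20, Jul 21, Jul 24, Jul 25, …, Aug 14, Aug 15, Aug 16 — lands on Wednesday, August 16, 2028.
Adding 25 calendar days to August 16, 2028 gives September 10, 2028, which is the date termination becomes effective.

September 10, 2028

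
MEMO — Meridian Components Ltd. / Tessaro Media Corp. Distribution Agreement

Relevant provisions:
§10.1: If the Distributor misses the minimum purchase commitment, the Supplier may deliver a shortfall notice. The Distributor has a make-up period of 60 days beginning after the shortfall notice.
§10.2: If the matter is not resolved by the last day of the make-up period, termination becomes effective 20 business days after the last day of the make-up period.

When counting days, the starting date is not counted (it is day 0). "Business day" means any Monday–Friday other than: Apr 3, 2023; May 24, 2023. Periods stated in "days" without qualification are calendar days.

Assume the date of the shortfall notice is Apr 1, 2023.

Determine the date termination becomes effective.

Jun 28, 2023

The last day of the make-up period: Apr 1, 2023 + 60 days = May 31, 2023.
The date termination becomes effective: 20 business days after Wednesday, May 31, 2023, skipping weekends — Jun 1, Jun 2, Jun 5, Jun 6, …, Jun 26, Jun 27, Jun 28 — lands on Wednesday, Jun 28, 2023.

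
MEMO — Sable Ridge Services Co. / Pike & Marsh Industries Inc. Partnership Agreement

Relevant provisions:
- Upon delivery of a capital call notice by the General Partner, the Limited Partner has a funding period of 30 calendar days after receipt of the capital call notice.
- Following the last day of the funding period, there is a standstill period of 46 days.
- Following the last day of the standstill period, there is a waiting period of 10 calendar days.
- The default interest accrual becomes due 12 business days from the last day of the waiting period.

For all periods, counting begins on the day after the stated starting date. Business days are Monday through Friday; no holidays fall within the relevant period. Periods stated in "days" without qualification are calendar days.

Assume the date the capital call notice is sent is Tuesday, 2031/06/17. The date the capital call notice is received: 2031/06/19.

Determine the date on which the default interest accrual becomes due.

2031/09/30

The last day of the funding period: 2031/06/19 + 30 days = 2031/07/19.
Adding 46 calendar days to 2031/07/19 gives 2031/09/03, which is the last day of the standstill period.
The last day of the waiting period: 2031/09/03 + 10 days = 2031/09/13.
From Saturday, 2031/09/13, 12 business days (Sep 15, Sep 16, Sep 17, Sep 18, …, Sep 26, Sep 29, Sep 30, skipping weekends) brings us to Tuesday, 2031/09/30, which is the date on which the default interest accrual becomes due.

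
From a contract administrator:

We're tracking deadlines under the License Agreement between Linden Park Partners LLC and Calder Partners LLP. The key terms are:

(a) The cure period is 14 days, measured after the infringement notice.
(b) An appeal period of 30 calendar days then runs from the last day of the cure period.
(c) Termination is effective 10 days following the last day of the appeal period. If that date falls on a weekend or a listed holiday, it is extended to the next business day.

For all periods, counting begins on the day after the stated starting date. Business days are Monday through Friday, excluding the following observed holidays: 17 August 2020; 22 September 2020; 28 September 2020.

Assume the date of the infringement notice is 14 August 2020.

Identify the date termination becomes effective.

7 October 2020

The last day of the cure period: 14 August 2020 + 14 days = 28 August 2020.
Adding 30 calendar days to 28 August 2020 gives 27 September 2020, which is the last day of the appeal period.
Adding 10 calendar days to 27 September 2020 gives 7 October 2020, which is the date termination becomes effective. 7 October 2020 is a Wednesday and is not a listed holiday, so no roll-forward applies.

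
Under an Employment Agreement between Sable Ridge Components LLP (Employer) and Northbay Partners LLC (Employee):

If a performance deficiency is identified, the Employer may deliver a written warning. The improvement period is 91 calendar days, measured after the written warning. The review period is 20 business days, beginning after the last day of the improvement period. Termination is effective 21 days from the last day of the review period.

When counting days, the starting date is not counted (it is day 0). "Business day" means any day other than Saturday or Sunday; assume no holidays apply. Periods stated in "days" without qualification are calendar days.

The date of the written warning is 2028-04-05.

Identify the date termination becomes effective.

2028-08-23

The last day of the improvement period: 91 calendar days after 2028-04-05 is 2028-07-05.
From Wednesday, 2028-07-05, 20 business days (Jul 6, Jul 7, Jul 10, Jul 11, …, Jul 31, Aug 1, Aug 2, skipping weekends) brings us to Wednesday, 2028-08-02, which is the last day of the review period.
The date termination becomes effective: 21 calendar days after 2028-08-02 is 2028-08-23.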